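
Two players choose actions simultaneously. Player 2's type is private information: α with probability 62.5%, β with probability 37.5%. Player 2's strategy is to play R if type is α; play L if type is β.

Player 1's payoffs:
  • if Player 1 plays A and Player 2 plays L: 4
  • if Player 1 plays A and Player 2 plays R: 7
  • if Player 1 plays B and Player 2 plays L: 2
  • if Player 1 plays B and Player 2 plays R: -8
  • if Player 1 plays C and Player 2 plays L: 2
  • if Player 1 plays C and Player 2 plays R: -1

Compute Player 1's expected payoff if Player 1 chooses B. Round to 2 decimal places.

E[B] = 0.625·(-8) + 0.375·2 = (-5) + 0.75 = -4.25

-4.25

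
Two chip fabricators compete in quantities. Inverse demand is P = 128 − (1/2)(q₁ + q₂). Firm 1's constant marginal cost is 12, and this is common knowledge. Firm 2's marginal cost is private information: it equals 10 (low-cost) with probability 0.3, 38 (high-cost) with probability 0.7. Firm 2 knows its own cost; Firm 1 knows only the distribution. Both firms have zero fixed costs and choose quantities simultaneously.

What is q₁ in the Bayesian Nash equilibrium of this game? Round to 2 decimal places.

Type-c best response for Firm 2: q₂(c) = (128 − c) − q₁/2.
Firm 1 maximizes expected profit; its first-order condition is 128 − q₁ − (1/2)E[q₂] − 12 = 0.
Substituting E[q₂] and solving: E[c₂] = 29.6, so q₁ = (128 − 2·12 + 29.6)/(3/2) = 89.0667.

89.07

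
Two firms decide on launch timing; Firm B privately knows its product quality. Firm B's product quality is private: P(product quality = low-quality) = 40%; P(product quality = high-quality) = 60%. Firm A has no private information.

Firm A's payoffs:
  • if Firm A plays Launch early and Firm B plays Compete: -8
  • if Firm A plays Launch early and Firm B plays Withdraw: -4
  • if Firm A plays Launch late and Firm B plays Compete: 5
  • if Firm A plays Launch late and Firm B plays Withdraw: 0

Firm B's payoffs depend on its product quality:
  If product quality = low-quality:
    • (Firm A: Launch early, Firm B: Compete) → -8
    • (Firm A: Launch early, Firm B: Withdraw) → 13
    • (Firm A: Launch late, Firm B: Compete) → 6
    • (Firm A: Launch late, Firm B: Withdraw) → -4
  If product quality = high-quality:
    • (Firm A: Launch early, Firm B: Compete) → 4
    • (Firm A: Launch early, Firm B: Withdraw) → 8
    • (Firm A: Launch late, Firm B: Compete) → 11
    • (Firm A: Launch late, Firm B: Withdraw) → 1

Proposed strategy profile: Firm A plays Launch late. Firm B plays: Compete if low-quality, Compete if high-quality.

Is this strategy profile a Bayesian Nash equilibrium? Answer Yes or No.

Firm A plays Launch late: E[Launch late] = 0.4·(5) + 0.6·(5) = 5; E[Launch early] = -8. Best-responding. ✓
Firm B (product quality low-quality), facing Launch late: Compete gives 6, Withdraw gives -4. Proposed Compete is best. ✓
Firm B (product quality high-quality), facing Launch late: Compete gives 11, Withdraw gives 1. Proposed Compete is best. ✓

Yes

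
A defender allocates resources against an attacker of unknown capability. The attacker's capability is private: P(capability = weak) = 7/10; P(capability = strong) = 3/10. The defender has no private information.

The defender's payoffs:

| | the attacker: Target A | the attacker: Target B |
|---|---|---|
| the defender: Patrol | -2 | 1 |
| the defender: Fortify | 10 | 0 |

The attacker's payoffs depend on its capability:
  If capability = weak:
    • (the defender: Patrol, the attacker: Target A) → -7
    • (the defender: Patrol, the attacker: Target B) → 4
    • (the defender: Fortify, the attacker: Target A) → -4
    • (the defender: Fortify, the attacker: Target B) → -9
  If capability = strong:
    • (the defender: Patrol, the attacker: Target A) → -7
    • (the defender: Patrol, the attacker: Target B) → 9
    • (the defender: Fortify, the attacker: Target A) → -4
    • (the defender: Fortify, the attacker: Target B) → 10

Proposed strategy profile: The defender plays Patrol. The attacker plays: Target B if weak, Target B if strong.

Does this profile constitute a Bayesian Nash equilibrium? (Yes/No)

Yes

The defender plays Patrol: E[Patrol] = 7/10·(1) + 3/10·(1) = 1; E[Fortify] = 0. Best-responding. ✓
The attacker (capability weak), facing Patrol: Target A gives -7, Target B gives 4. Proposed Target B is best. ✓
The attacker (capability strong), facing Patrol: Target A gives -7, Target B gives 9. Proposed Target B is best. ✓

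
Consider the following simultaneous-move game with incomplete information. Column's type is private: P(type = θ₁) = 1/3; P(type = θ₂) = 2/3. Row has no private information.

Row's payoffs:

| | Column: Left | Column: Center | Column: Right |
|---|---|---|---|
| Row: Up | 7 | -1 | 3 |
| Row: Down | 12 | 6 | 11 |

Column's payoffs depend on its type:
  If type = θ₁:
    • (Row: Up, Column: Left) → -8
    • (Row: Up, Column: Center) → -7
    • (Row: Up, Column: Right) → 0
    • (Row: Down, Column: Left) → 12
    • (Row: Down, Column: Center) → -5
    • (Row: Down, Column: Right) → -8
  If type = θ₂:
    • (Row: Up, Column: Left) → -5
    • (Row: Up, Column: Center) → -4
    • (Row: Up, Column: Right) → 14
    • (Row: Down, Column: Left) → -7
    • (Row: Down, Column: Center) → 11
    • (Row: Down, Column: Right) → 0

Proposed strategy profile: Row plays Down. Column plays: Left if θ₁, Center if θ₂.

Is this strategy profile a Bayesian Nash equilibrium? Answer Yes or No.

Yes

A profile is a BNE iff every type of every player is best-responding given beliefs about the other side.
Row plays Down: E[Down] = 1/3·(12) + 2/3·(6) = 8; E[Up] = 5/3. Best-responding. ✓
Column (type θ₁), facing Down: Left gives 12, Center gives -5, Right gives -8. Proposed Left is best. ✓
Column (type θ₂), facing Down: Left gives -7, Center gives 11, Right gives 0. Proposed Center is best. ✓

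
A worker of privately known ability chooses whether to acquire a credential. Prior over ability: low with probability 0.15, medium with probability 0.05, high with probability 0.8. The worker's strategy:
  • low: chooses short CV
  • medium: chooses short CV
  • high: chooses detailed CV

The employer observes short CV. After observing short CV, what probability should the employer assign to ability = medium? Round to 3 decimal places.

0.250

Apply Bayes' rule using the sender's strategy as the likelihood.
P(short CV) = 0.15·1 + 0.05·1 + 0.8·0 = 0.2
P(medium | short CV) = (0.05·1) / 0.2 = 0.05 / 0.2 = 0.25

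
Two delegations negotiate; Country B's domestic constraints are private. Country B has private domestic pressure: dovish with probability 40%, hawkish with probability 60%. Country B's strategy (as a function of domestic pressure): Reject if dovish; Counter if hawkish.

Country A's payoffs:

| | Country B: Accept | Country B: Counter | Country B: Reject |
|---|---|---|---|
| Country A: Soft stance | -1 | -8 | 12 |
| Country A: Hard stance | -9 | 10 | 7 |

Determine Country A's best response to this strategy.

Compute Country A's expected payoff for each action, taking the expectation over Country B's type.
E[Soft stance] = 0.4·(12) + 0.6·(-8) = 0
E[Hard stance] = 0.4·(7) + 0.6·(10) = 8.8
Best response: Hard stance (8.8 is the largest).

Hard stance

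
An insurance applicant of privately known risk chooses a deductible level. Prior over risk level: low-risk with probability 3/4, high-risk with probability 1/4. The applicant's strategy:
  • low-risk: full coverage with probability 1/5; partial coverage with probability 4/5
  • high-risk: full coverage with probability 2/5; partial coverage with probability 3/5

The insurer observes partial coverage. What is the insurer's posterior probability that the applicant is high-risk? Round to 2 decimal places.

0.20

P(partial coverage) = (3/4)·(4/5) + (1/4)·(3/5) = 3/4
P(high-risk | partial coverage) = ((1/4)·(3/5)) / (3/4) = (3/20) / (3/4) = 1/5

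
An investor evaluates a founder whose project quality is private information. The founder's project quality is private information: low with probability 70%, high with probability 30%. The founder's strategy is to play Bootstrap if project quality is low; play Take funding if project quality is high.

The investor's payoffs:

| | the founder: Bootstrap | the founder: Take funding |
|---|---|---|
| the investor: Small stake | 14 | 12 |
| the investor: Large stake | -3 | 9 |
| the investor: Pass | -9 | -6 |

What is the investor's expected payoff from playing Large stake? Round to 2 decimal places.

Take the expectation over the founder's project quality, weighting each type's action by its prior probability.
E[Large stake] = 0.7·(-3) + 0.3·9 = (-2.1) + 2.7 = 0.6

0.60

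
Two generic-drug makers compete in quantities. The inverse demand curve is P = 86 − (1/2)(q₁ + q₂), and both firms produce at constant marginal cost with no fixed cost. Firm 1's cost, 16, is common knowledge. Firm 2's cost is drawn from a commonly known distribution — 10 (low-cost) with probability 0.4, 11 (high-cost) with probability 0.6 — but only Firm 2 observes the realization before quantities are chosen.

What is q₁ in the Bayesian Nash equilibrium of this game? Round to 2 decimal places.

43.07

Each type of Firm 2 best-responds to q₁; Firm 1 best-responds to the expected q₂ over Firm 2's types.
Firm 2 with cost c maximizes (86 − (1/2)(q₁+q₂) − c)·q₂, giving q₂(c) = (86 − c − (1/2)q₁).
E[c₂] = 0.4·10 + 0.6·11 = 10.6
Firm 1's FOC against E[q₂] yields q₁ = (86 − 2·16 + E[c₂])/(3/2) = (86 − 32 + 10.6)/(3/2) = 43.0667.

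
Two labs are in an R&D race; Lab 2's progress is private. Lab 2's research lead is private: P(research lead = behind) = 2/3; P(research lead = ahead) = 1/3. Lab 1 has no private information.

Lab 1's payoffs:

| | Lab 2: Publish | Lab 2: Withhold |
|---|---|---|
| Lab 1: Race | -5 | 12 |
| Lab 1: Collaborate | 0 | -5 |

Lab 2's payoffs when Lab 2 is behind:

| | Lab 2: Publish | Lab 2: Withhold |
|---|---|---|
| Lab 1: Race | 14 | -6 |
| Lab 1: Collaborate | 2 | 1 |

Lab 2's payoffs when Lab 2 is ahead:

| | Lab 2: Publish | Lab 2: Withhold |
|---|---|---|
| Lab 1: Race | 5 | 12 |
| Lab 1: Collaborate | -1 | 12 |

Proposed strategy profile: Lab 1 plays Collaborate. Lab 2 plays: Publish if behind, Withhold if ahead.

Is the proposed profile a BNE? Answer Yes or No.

Lab 1 plays Collaborate: E[Collaborate] = 2/3·(0) + 1/3·(-5) = -5/3; E[Race] = 2/3. Not best-responding. ✗
Lab 2 (research lead behind), facing Collaborate: Publish gives 2, Withhold gives 1. Proposed Publish is best. ✓
Lab 2 (research lead ahead), facing Collaborate: Publish gives -1, Withhold gives 12. Proposed Withhold is best. ✓

No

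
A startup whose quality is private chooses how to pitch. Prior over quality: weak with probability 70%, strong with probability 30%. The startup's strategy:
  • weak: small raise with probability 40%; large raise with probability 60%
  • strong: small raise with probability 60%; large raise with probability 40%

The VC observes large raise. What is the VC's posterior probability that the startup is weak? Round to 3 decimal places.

P(large raise) = 0.7·0.6 + 0.3·0.4 = 0.54
P(weak | large raise) = (0.7·0.6) / 0.54 = 0.42 / 0.54 = 0.777778

0.778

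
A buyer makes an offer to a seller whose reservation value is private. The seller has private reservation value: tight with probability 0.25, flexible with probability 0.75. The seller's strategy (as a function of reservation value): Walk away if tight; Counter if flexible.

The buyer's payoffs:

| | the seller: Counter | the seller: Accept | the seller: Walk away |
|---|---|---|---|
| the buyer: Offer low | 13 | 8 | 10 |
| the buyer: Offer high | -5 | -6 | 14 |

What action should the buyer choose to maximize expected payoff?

Compute the buyer's expected payoff for each action, taking the expectation over the seller's type.
E[Offer low] = 0.25·(10) + 0.75·(13) = 12.25
E[Offer high] = 0.25·(14) + 0.75·(-5) = -0.25
Best response: Offer low (12.25 is the largest).

Offer low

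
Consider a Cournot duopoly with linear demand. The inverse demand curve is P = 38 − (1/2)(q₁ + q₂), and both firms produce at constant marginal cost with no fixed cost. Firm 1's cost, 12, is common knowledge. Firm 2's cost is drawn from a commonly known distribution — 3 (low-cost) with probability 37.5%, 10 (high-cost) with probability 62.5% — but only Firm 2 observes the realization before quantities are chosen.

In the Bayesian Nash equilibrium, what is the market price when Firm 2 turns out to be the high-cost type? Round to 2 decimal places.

20.44

Firm 2 with cost c maximizes (38 − (1/2)(q₁+q₂) − c)·q₂, giving q₂(c) = (38 − c − (1/2)q₁).
E[c₂] = 0.375·3 + 0.625·10 = 7.375
Firm 1's FOC against E[q₂] yields q₁ = (38 − 2·12 + E[c₂])/(3/2) = (38 − 24 + 7.375)/(3/2) = 14.25.
q₂(high-cost) = 20.875, so P = 38 − (1/2)·(14.25 + 20.875) = 20.4375.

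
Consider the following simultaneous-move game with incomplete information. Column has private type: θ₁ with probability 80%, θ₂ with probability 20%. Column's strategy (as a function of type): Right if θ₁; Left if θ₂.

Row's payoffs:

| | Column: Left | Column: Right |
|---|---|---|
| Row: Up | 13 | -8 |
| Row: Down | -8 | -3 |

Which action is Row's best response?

E[Up] = 0.8·(-8) + 0.2·(13) = -3.8
E[Down] = 0.8·(-3) + 0.2·(-8) = -4
Best response: Up (-3.8 is the largest).

Up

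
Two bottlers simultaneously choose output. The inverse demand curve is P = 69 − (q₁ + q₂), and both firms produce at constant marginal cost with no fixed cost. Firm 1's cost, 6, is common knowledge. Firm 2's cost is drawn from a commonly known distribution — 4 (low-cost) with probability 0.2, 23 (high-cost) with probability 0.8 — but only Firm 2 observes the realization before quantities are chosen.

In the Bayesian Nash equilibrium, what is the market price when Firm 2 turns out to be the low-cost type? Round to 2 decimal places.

23.80

Firm 2 with cost c maximizes (69 − (q₁+q₂) − c)·q₂, giving q₂(c) = (69 − c − q₁)/2.
E[c₂] = 0.2·4 + 0.8·23 = 19.2
Firm 1's FOC against E[q₂] yields q₁ = (69 − 2·6 + E[c₂])/3 = (69 − 12 + 19.2)/3 = 25.4.
q₂(low-cost) = 19.8, so P = 69 − (25.4 + 19.8) = 23.8.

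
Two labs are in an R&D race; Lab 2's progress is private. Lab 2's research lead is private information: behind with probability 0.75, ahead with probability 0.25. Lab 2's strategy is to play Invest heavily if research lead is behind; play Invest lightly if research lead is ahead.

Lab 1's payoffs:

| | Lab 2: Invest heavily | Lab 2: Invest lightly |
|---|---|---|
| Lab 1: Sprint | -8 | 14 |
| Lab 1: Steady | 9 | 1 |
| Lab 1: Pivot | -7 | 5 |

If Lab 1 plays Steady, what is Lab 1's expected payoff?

E[Steady] = 0.75·9 + 0.25·1 = 6.75 + 0.25 = 7

7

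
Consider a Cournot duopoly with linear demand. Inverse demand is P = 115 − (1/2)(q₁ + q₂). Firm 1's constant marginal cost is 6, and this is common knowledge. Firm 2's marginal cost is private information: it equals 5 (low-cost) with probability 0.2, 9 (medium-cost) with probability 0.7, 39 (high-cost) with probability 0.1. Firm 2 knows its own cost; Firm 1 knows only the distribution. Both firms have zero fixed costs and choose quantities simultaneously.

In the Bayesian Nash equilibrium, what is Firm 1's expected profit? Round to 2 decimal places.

2898.14

Firm 2 with cost c maximizes (115 − (1/2)(q₁+q₂) − c)·q₂, giving q₂(c) = (115 − c − (1/2)q₁).
E[c₂] = 0.2·5 + 0.7·9 + 0.1·39 = 11.2
Firm 1's FOC against E[q₂] yields q₁ = (115 − 2·6 + E[c₂])/(3/2) = (115 − 12 + 11.2)/(3/2) = 76.1333.
E[P] = 115 − (1/2)·(q₁ + E[q₂]) = 44.0667; Firm 1's expected profit = (E[P] − 6)·q₁ = (44.0667 − 6)·76.1333 = 2898.14.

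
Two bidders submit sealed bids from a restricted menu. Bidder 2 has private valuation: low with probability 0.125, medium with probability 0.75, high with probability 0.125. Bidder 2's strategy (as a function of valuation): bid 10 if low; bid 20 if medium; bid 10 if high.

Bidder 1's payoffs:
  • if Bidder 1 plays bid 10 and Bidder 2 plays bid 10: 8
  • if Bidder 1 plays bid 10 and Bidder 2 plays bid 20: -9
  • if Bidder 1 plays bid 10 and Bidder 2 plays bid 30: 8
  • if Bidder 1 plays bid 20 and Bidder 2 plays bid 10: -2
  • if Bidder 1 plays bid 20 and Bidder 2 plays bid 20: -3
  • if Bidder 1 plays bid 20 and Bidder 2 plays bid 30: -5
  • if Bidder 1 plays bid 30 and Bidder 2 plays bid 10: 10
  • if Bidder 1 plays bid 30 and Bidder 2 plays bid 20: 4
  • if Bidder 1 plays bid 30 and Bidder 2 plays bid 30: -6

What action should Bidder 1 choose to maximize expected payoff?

Compute Bidder 1's expected payoff for each action, taking the expectation over Bidder 2's type.
E[bid 10] = 0.125·(8) + 0.75·(-9) + 0.125·(8) = -4.75
E[bid 20] = 0.125·(-2) + 0.75·(-3) + 0.125·(-2) = -2.75
E[bid 30] = 0.125·(10) + 0.75·(4) + 0.125·(10) = 5.5
Best response: bid 30 (5.5 is the largest).

bid 30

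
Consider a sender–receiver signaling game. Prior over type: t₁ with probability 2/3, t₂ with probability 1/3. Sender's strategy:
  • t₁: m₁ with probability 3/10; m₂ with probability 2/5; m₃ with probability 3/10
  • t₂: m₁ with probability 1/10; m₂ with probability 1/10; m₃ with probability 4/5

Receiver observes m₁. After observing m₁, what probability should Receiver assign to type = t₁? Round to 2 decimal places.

P(m₁) = (2/3)·(3/10) + (1/3)·(1/10) = 7/30
P(t₁ | m₁) = ((2/3)·(3/10)) / (7/30) = (1/5) / (7/30) = 6/7

0.86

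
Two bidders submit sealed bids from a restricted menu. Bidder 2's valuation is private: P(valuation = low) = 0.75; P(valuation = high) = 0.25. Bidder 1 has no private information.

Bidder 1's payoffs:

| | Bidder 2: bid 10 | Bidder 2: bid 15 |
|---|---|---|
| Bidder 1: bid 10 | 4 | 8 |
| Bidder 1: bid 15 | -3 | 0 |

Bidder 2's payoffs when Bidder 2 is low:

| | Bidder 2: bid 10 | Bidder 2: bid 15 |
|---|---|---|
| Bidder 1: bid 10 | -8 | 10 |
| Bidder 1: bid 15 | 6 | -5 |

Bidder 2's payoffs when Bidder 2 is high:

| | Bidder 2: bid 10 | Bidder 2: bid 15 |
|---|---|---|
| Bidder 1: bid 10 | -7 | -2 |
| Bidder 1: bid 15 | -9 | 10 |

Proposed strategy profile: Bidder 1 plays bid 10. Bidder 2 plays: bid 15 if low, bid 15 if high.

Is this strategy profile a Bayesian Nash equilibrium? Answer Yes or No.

Yes

Bidder 1 plays bid 10: E[bid 10] = 0.75·(8) + 0.25·(8) = 8; E[bid 15] = 0. Best-responding. ✓
Bidder 2 (valuation low), facing bid 10: bid 10 gives -8, bid 15 gives 10. Proposed bid 15 is best. ✓
Bidder 2 (valuation high), facing bid 10: bid 10 gives -7, bid 15 gives -2. Proposed bid 15 is best. ✓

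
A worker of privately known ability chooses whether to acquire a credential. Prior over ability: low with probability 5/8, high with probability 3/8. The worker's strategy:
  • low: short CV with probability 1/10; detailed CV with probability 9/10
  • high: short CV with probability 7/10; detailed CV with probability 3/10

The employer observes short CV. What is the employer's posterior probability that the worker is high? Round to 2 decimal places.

0.81

Apply Bayes' rule using the sender's strategy as the likelihood.
P(short CV) = (5/8)·(1/10) + (3/8)·(7/10) = 13/40
P(high | short CV) = ((3/8)·(7/10)) / (13/40) = (21/80) / (13/40) = 21/26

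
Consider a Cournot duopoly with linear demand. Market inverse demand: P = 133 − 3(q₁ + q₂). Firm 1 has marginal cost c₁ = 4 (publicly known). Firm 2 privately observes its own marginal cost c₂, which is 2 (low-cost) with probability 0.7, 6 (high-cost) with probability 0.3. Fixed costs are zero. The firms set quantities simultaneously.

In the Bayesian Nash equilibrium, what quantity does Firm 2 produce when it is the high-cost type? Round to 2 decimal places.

14.04

Firm 2 with cost c maximizes (133 − 3(q₁+q₂) − c)·q₂, giving q₂(c) = (133 − c − 3q₁)/6.
E[c₂] = 0.7·2 + 0.3·6 = 3.2
Firm 1's FOC against E[q₂] yields q₁ = (133 − 2·4 + E[c₂])/9 = (133 − 8 + 3.2)/9 = 14.2444.
q₂(high-cost) = (133 − 6 − 3·14.2444)/6 = 14.0444.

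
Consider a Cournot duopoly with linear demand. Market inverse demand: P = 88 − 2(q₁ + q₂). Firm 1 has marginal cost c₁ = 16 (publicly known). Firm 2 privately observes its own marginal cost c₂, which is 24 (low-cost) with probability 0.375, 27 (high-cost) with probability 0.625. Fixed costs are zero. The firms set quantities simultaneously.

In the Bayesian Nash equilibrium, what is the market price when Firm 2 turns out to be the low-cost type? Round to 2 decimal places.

42.35

Each type of Firm 2 best-responds to q₁; Firm 1 best-responds to the expected q₂ over Firm 2's types.
Firm 2 with cost c maximizes (88 − 2(q₁+q₂) − c)·q₂, giving q₂(c) = (88 − c − 2q₁)/4.
E[c₂] = 0.375·24 + 0.625·27 = 25.875
Firm 1's FOC against E[q₂] yields q₁ = (88 − 2·16 + E[c₂])/6 = (88 − 32 + 25.875)/6 = 13.6458.
q₂(low-cost) = 9.17708, so P = 88 − 2·(13.6458 + 9.17708) = 42.3542.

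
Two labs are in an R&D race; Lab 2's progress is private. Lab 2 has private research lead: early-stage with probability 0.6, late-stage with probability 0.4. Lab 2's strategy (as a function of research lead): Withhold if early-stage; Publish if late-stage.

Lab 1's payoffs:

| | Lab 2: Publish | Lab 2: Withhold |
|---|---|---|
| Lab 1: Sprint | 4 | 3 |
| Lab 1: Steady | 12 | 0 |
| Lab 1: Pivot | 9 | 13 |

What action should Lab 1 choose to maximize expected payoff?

E[Sprint] = 0.6·(3) + 0.4·(4) = 3.4
E[Steady] = 0.6·(0) + 0.4·(12) = 4.8
E[Pivot] = 0.6·(13) + 0.4·(9) = 11.4
Best response: Pivot (11.4 is the largest).

Pivot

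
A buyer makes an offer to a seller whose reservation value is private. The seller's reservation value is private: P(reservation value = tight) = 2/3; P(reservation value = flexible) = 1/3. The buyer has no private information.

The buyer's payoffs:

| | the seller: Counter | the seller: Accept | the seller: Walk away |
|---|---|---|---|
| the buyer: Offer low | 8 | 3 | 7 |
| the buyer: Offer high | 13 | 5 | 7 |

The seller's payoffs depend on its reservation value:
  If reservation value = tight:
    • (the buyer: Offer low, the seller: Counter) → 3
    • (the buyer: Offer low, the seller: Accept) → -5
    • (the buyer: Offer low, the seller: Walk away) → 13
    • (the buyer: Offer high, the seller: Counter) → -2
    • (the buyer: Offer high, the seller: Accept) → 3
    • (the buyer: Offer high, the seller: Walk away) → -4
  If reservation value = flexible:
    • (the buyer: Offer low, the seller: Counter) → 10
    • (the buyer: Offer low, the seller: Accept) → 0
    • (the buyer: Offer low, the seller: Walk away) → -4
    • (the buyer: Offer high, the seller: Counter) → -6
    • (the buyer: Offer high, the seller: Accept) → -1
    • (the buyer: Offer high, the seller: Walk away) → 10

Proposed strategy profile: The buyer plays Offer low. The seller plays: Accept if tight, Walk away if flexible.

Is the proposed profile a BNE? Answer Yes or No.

The buyer plays Offer low: E[Offer low] = 2/3·(3) + 1/3·(7) = 13/3; E[Offer high] = 17/3. Not best-responding. ✗
The seller (reservation value tight), facing Offer low: Counter gives 3, Accept gives -5, Walk away gives 13. Proposed Accept is not best — profitable deviation exists. ✗
The seller (reservation value flexible), facing Offer low: Counter gives 10, Accept gives 0, Walk away gives -4. Proposed Walk away is not best — profitable deviation exists. ✗

No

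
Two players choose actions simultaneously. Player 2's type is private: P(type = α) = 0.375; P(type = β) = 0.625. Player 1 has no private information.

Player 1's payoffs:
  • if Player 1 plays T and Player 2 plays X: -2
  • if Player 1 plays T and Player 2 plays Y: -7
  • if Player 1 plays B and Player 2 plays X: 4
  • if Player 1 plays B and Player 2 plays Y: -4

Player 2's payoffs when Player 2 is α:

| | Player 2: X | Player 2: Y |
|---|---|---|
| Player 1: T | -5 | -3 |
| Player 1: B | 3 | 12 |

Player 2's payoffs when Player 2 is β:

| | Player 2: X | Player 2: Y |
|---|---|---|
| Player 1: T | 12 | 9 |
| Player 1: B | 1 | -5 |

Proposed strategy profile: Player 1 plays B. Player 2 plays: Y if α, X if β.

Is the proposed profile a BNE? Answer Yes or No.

Yes

A profile is a BNE iff every type of every player is best-responding given beliefs about the other side.
Player 1 plays B: E[B] = 0.375·(-4) + 0.625·(4) = 1; E[T] = -3.875. Best-responding. ✓
Player 2 (type α), facing B: X gives 3, Y gives 12. Proposed Y is best. ✓
Player 2 (type β), facing B: X gives 1, Y gives -5. Proposed X is best. ✓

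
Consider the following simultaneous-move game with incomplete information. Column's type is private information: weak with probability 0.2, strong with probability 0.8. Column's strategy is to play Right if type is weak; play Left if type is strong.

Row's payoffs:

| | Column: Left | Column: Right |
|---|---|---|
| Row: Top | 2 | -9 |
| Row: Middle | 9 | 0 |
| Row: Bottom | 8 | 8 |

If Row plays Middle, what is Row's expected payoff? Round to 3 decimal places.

E[Middle] = 0.2·0 + 0.8·9 = 0 + 7.2 = 7.2

7.200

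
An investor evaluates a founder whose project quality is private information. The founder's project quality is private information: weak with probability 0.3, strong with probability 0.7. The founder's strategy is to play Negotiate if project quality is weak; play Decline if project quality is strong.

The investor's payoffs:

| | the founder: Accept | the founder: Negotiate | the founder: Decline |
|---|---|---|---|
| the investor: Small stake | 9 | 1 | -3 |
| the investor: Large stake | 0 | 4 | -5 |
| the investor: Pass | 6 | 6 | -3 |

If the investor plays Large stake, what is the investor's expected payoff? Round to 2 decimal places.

-2.30

E[Large stake] = 0.3·4 + 0.7·(-5) = 1.2 + (-3.5) = -2.3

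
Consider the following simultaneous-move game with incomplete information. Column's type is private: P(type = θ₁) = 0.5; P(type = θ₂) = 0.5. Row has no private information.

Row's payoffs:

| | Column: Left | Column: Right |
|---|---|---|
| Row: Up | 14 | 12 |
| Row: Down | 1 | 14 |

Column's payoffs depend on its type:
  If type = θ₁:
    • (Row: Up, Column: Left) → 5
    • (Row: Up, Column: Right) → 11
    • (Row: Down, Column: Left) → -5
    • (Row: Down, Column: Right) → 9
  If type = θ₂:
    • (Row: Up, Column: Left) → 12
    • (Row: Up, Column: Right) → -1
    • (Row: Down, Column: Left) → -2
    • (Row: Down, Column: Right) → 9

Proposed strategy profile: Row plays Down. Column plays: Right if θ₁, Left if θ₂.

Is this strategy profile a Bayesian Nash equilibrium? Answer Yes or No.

No

Row plays Down: E[Down] = 0.5·(14) + 0.5·(1) = 7.5; E[Up] = 13. Not best-responding. ✗
Column (type θ₁), facing Down: Left gives -5, Right gives 9. Proposed Right is best. ✓
Column (type θ₂), facing Down: Left gives -2, Right gives 9. Proposed Left is not best — profitable deviation exists. ✗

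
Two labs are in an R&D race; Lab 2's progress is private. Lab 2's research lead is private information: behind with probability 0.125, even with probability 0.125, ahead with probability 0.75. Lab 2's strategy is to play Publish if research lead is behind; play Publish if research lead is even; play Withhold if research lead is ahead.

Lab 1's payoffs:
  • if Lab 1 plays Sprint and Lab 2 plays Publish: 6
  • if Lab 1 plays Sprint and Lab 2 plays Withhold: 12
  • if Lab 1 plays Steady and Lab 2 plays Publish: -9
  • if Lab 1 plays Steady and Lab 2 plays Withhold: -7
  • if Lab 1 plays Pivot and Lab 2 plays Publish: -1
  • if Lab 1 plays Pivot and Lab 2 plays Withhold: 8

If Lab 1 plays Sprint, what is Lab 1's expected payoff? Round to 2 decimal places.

Take the expectation over Lab 2's research lead, weighting each type's action by its prior probability.
E[Sprint] = 0.125·6 + 0.125·6 + 0.75·12 = 0.75 + 0.75 + 9 = 10.5

10.50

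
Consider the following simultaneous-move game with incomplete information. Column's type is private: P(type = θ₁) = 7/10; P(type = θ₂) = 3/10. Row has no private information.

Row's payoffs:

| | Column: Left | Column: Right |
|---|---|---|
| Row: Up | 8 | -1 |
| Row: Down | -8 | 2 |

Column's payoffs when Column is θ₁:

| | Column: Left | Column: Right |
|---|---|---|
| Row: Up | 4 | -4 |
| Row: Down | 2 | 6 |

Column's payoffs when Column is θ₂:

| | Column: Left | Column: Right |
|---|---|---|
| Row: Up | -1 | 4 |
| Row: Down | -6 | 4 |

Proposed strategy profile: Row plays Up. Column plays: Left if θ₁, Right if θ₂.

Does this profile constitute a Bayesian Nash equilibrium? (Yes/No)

Row plays Up: E[Up] = 7/10·(8) + 3/10·(-1) = 53/10; E[Down] = -5. Best-responding. ✓
Column (type θ₁), facing Up: Left gives 4, Right gives -4. Proposed Left is best. ✓
Column (type θ₂), facing Up: Left gives -1, Right gives 4. Proposed Right is best. ✓

Yes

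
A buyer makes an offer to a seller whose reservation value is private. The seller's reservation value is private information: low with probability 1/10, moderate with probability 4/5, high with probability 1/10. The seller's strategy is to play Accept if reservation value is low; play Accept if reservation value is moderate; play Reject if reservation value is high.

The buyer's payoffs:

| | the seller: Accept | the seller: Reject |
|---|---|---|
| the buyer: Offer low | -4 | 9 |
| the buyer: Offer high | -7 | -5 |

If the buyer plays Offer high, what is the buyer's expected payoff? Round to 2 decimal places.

-6.80

E[Offer high] = 1/10·(-7) + 4/5·(-7) + 1/10·(-5) = (-7/10) + (-28/5) + (-1/2) = -34/5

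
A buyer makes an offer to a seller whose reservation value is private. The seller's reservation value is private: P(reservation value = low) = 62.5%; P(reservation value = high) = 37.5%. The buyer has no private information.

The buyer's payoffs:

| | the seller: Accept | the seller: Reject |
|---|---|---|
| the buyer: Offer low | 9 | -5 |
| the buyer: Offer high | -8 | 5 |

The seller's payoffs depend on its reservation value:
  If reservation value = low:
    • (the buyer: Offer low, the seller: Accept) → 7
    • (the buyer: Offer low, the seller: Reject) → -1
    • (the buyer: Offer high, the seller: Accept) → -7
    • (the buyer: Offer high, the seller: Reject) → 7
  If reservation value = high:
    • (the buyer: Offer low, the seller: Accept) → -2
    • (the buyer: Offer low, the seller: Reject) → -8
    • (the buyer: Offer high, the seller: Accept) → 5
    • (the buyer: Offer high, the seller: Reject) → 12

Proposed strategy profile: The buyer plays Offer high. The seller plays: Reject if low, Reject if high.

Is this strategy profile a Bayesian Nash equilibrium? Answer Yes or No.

The buyer plays Offer high: E[Offer high] = 0.625·(5) + 0.375·(5) = 5; E[Offer low] = -5. Best-responding. ✓
The seller (reservation value low), facing Offer high: Accept gives -7, Reject gives 7. Proposed Reject is best. ✓
The seller (reservation value high), facing Offer high: Accept gives 5, Reject gives 12. Proposed Reject is best. ✓

Yes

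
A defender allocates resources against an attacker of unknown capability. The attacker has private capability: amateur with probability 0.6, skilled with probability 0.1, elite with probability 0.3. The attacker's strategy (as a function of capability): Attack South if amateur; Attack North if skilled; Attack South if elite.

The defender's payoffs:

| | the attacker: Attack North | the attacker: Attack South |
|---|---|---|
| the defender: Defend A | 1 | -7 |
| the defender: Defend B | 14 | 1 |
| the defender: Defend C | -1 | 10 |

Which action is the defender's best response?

E[Defend A] = 0.6·(-7) + 0.1·(1) + 0.3·(-7) = -6.2
E[Defend B] = 0.6·(1) + 0.1·(14) + 0.3·(1) = 2.3
E[Defend C] = 0.6·(10) + 0.1·(-1) + 0.3·(10) = 8.9
Best response: Defend C (8.9 is the largest).

Defend C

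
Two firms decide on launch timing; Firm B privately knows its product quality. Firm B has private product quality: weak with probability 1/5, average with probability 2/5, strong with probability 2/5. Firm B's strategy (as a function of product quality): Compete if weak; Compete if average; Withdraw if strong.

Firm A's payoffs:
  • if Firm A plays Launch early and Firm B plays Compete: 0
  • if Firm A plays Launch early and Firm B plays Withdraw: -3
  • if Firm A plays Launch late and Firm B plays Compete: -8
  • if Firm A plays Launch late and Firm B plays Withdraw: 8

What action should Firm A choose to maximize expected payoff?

E[Launch early] = 1/5·(0) + 2/5·(0) + 2/5·(-3) = -6/5
E[Launch late] = 1/5·(-8) + 2/5·(-8) + 2/5·(8) = -8/5
Best response: Launch early (-6/5 is the largest).

Launch early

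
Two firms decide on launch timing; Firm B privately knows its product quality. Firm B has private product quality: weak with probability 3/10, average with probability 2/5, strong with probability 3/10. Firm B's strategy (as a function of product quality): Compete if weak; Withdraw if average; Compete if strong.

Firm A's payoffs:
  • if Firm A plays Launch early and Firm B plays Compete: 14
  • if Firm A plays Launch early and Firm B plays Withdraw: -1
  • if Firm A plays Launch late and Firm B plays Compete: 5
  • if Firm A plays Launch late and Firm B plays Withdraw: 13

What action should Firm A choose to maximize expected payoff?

Launch late

E[Launch early] = 3/10·(14) + 2/5·(-1) + 3/10·(14) = 8
E[Launch late] = 3/10·(5) + 2/5·(13) + 3/10·(5) = 41/5
Best response: Launch late (41/5 is the largest).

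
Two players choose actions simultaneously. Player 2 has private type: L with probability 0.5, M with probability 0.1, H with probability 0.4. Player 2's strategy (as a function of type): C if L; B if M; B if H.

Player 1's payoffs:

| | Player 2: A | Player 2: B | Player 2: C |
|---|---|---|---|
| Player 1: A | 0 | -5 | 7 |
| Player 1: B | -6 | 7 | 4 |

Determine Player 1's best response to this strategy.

Compute Player 1's expected payoff for each action, taking the expectation over Player 2's type.
E[A] = 0.5·(7) + 0.1·(-5) + 0.4·(-5) = 1
E[B] = 0.5·(4) + 0.1·(7) + 0.4·(7) = 5.5
Best response: B (5.5 is the largest).

B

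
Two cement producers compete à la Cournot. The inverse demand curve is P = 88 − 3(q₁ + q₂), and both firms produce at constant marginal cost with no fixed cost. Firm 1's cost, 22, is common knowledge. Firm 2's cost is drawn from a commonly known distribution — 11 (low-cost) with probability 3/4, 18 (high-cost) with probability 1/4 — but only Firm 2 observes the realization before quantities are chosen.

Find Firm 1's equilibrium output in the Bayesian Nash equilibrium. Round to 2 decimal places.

Type-c best response for Firm 2: q₂(c) = (88 − c)/6 − q₁/2.
Firm 1 maximizes expected profit; its first-order condition is 88 − 6q₁ − 3E[q₂] − 22 = 0.
Substituting E[q₂] and solving: E[c₂] = 12.75, so q₁ = (88 − 2·22 + 12.75)/9 = 6.30556.

6.31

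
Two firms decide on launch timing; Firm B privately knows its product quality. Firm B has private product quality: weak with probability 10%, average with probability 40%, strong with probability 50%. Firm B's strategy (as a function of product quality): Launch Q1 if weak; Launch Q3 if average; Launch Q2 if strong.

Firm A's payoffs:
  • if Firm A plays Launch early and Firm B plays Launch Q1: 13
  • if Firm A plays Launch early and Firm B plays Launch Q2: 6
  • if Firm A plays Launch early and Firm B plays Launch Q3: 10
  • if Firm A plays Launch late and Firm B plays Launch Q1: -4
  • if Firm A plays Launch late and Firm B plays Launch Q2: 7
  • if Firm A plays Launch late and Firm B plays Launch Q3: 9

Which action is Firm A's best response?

E[Launch early] = 0.1·(13) + 0.4·(10) + 0.5·(6) = 8.3
E[Launch late] = 0.1·(-4) + 0.4·(9) + 0.5·(7) = 6.7
Best response: Launch early (8.3 is the largest).

Launch early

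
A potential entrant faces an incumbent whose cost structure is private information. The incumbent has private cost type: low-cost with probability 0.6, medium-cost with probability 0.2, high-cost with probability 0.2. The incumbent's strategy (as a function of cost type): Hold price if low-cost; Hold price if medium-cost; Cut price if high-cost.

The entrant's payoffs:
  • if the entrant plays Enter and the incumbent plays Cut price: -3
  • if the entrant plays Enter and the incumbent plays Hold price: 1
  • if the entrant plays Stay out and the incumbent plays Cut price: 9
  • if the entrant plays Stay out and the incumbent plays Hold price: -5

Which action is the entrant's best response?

E[Enter] = 0.6·(1) + 0.2·(1) + 0.2·(-3) = 0.2
E[Stay out] = 0.6·(-5) + 0.2·(-5) + 0.2·(9) = -2.2
Best response: Enter (0.2 is the largest).

Enter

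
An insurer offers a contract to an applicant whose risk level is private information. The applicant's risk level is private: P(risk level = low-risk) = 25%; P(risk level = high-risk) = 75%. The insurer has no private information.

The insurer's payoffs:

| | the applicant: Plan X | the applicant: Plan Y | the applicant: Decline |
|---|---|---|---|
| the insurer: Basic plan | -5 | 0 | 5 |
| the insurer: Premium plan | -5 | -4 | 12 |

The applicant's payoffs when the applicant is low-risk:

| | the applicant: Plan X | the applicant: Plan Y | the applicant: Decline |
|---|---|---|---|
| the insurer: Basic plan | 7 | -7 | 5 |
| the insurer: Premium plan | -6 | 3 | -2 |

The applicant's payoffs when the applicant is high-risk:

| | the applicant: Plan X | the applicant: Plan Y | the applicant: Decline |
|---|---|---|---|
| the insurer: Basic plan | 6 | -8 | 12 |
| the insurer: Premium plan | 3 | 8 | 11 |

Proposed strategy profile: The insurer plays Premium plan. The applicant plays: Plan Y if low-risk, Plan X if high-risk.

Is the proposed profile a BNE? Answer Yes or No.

The insurer plays Premium plan: E[Premium plan] = 0.25·(-4) + 0.75·(-5) = -4.75; E[Basic plan] = -3.75. Not best-responding. ✗
The applicant (risk level low-risk), facing Premium plan: Plan X gives -6, Plan Y gives 3, Decline gives -2. Proposed Plan Y is best. ✓
The applicant (risk level high-risk), facing Premium plan: Plan X gives 3, Plan Y gives 8, Decline gives 11. Proposed Plan X is not best — profitable deviation exists. ✗

No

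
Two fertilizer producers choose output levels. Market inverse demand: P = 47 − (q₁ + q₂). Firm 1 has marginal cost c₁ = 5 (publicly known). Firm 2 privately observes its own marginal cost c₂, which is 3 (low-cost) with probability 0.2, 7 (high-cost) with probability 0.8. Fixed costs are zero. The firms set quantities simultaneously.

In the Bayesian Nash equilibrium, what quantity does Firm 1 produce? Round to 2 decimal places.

Firm 2 with cost c maximizes (47 − (q₁+q₂) − c)·q₂, giving q₂(c) = (47 − c − q₁)/2.
E[c₂] = 0.2·3 + 0.8·7 = 6.2
Firm 1's FOC against E[q₂] yields q₁ = (47 − 2·5 + E[c₂])/3 = (47 − 10 + 6.2)/3 = 14.4.

14.40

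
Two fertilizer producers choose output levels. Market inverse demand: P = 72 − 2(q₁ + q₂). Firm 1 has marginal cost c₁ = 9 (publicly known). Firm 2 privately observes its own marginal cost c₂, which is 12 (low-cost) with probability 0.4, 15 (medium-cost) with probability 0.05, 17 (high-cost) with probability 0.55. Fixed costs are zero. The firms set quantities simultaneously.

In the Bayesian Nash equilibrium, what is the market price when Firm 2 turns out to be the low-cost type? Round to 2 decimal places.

30.52

Each type of Firm 2 best-responds to q₁; Firm 1 best-responds to the expected q₂ over Firm 2's types.
Firm 2 with cost c maximizes (72 − 2(q₁+q₂) − c)·q₂, giving q₂(c) = (72 − c − 2q₁)/4.
E[c₂] = 0.4·12 + 0.05·15 + 0.55·17 = 14.9
Firm 1's FOC against E[q₂] yields q₁ = (72 − 2·9 + E[c₂])/6 = (72 − 18 + 14.9)/6 = 11.4833.
q₂(low-cost) = 9.25833, so P = 72 − 2·(11.4833 + 9.25833) = 30.5167.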